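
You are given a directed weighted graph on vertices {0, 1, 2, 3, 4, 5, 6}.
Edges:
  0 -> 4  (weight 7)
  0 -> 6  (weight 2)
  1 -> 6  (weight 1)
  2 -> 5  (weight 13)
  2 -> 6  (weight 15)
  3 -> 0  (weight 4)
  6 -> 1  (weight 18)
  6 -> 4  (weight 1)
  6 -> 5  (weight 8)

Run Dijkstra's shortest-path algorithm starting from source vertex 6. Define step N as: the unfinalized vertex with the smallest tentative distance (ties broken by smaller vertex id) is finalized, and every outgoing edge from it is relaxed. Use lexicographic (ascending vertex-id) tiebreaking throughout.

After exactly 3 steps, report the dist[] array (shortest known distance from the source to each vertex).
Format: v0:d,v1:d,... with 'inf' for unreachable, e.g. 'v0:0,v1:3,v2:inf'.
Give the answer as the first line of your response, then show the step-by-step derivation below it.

v0:inf,v1:18,v2:inf,v3:inf,v4:1,v5:8,v6:0

step 1: dist = v0:inf,v1:18,v2:inf,v3:inf,v4:1,v5:8,v6:0
step 2: dist = v0:inf,v1:18,v2:inf,v3:inf,v4:1,v5:8,v6:0
step 3: dist = v0:inf,v1:18,v2:inf,v3:inf,v4:1,v5:8,v6:0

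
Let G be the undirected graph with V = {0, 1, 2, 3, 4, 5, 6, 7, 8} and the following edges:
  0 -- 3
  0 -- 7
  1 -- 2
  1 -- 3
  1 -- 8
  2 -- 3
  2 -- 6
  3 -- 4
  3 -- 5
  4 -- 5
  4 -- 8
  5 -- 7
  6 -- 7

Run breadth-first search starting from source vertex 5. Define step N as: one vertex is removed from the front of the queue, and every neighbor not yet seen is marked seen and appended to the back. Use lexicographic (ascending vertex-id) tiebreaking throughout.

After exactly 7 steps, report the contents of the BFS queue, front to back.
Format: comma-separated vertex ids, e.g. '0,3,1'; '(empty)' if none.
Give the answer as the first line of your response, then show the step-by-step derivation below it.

8,6

step 1: dequeue 5; queue=[3,4,7]; order=5
step 2: dequeue 3; queue=[4,7,0,1,2]; order=5,3
step 3: dequeue 4; queue=[7,0,1,2,8]; order=5,3,4
step 4: dequeue 7; queue=[0,1,2,8,6]; order=5,3,4,7
step 5: dequeue 0; queue=[1,2,8,6]; order=5,3,4,7,0
step 6: dequeue 1; queue=[2,8,6]; order=5,3,4,7,0,1
step 7: dequeue 2; queue=[8,6]; order=5,3,4,7,0,1,2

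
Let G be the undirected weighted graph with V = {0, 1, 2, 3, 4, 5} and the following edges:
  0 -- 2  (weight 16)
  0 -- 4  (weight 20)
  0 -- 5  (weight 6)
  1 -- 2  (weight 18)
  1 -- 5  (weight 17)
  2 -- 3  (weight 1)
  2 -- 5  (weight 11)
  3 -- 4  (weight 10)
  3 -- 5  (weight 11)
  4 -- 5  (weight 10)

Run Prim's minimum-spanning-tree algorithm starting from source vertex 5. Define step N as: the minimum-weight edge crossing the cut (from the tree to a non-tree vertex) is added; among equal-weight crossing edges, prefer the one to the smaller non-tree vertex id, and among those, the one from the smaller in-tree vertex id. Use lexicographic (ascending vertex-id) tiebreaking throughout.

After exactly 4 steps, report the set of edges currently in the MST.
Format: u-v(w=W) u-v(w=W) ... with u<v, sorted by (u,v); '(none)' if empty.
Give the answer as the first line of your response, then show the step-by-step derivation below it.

0-5(w=6) 2-3(w=1) 3-4(w=10) 4-5(w=10)

step 1: add edge 0-5 (w=6); MST = {0-5(w=6)}
step 2: add edge 4-5 (w=10); MST = {0-5(w=6) 4-5(w=10)}
step 3: add edge 3-4 (w=10); MST = {0-5(w=6) 3-4(w=10) 4-5(w=10)}
step 4: add edge 2-3 (w=1); MST = {0-5(w=6) 2-3(w=1) 3-4(w=10) 4-5(w=10)}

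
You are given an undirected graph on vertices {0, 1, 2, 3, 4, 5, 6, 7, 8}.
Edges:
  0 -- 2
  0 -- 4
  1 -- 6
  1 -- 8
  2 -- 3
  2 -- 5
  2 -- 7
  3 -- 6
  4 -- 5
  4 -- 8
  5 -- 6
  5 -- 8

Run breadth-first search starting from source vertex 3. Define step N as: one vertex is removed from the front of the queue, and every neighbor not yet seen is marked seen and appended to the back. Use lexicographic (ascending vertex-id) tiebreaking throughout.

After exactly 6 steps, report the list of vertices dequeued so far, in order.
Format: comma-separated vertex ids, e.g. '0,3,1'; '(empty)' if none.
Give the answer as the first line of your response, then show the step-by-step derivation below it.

3,2,6,0,5,7

step 1: dequeue 3; queue=[2,6]; order=3
step 2: dequeue 2; queue=[6,0,5,7]; order=3,2
step 3: dequeue 6; queue=[0,5,7,1]; order=3,2,6
step 4: dequeue 0; queue=[5,7,1,4]; order=3,2,6,0
step 5: dequeue 5; queue=[7,1,4,8]; order=3,2,6,0,5
step 6: dequeue 7; queue=[1,4,8]; order=3,2,6,0,5,7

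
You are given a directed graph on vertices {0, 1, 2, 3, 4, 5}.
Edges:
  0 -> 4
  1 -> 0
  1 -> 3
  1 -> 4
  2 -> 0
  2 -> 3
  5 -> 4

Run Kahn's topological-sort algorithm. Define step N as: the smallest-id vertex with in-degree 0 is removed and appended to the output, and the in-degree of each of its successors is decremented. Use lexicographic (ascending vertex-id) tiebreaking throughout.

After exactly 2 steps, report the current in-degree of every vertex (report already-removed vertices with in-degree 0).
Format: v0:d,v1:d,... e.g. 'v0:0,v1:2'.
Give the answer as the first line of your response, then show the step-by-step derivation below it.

v0:0,v1:0,v2:0,v3:0,v4:2,v5:0

step 1: output 1; order=[1]; indeg=(1,0,0,1,2,0)
step 2: output 2; order=[1,2]; indeg=(0,0,0,0,2,0)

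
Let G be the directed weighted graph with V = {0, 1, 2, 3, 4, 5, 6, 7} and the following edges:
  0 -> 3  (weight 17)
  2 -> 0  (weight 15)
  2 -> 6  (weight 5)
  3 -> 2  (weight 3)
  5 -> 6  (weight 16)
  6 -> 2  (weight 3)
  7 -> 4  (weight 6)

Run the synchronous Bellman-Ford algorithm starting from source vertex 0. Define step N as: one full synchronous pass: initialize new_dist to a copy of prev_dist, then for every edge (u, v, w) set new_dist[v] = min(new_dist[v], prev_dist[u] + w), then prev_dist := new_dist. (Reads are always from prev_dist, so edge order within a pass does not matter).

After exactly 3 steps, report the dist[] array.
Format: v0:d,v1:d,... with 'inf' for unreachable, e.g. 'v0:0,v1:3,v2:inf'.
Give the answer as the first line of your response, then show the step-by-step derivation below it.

v0:0,v1:inf,v2:20,v3:17,v4:inf,v5:inf,v6:25,v7:inf

step 1: dist = v0:0,v1:inf,v2:inf,v3:17,v4:inf,v5:inf,v6:inf,v7:inf
step 2: dist = v0:0,v1:inf,v2:20,v3:17,v4:inf,v5:inf,v6:inf,v7:inf
step 3: dist = v0:0,v1:inf,v2:20,v3:17,v4:inf,v5:inf,v6:25,v7:inf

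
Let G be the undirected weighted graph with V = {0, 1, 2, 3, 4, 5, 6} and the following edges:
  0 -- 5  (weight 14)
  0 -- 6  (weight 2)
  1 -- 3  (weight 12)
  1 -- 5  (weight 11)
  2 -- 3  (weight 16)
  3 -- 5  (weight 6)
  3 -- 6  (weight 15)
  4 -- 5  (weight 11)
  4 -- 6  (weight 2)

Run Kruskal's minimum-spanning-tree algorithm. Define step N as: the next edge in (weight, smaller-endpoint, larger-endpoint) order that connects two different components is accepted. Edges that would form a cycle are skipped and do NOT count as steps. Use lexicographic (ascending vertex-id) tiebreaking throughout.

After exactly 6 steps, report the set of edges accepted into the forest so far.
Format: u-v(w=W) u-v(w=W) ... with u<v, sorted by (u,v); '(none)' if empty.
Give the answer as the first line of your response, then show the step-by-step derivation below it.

0-6(w=2) 1-5(w=11) 2-3(w=16) 3-5(w=6) 4-5(w=11) 4-6(w=2)

step 1: add edge 0-6 (w=2); MST = {0-6(w=2)}
step 2: add edge 4-6 (w=2); MST = {0-6(w=2) 4-6(w=2)}
step 3: add edge 3-5 (w=6); MST = {0-6(w=2) 3-5(w=6) 4-6(w=2)}
step 4: add edge 1-5 (w=11); MST = {0-6(w=2) 1-5(w=11) 3-5(w=6) 4-6(w=2)}
step 5: add edge 4-5 (w=11); MST = {0-6(w=2) 1-5(w=11) 3-5(w=6) 4-5(w=11) 4-6(w=2)}
step 6: add edge 2-3 (w=16); MST = {0-6(w=2) 1-5(w=11) 2-3(w=16) 3-5(w=6) 4-5(w=11) 4-6(w=2)}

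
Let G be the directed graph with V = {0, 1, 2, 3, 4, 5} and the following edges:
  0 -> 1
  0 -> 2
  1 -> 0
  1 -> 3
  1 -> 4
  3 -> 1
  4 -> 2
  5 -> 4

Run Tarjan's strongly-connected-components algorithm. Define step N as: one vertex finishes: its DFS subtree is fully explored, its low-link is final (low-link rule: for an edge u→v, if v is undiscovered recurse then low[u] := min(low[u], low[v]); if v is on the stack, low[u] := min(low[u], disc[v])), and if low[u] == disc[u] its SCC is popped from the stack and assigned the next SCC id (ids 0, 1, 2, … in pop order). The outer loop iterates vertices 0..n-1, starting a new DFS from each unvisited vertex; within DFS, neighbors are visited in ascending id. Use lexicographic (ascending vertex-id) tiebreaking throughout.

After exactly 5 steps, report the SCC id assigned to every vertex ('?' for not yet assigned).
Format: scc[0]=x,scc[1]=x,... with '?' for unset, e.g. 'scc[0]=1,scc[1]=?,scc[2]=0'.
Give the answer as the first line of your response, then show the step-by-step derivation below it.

scc[0]=2,scc[1]=2,scc[2]=0,scc[3]=2,scc[4]=1,scc[5]=?

step 1: low=(low[0]=0,low[1]=0,low[2]=?,low[3]=1,low[4]=?,low[5]=?); scc=(scc[0]=?,scc[1]=?,scc[2]=?,scc[3]=?,scc[4]=?,scc[5]=?)
step 2: low=(low[0]=0,low[1]=0,low[2]=4,low[3]=1,low[4]=3,low[5]=?); scc=(scc[0]=?,scc[1]=?,scc[2]=0,scc[3]=?,scc[4]=?,scc[5]=?)
step 3: low=(low[0]=0,low[1]=0,low[2]=4,low[3]=1,low[4]=3,low[5]=?); scc=(scc[0]=?,scc[1]=?,scc[2]=0,scc[3]=?,scc[4]=1,scc[5]=?)
step 4: low=(low[0]=0,low[1]=0,low[2]=4,low[3]=1,low[4]=3,low[5]=?); scc=(scc[0]=?,scc[1]=?,scc[2]=0,scc[3]=?,scc[4]=1,scc[5]=?)
step 5: low=(low[0]=0,low[1]=0,low[2]=4,low[3]=1,low[4]=3,low[5]=?); scc=(scc[0]=2,scc[1]=2,scc[2]=0,scc[3]=2,scc[4]=1,scc[5]=?)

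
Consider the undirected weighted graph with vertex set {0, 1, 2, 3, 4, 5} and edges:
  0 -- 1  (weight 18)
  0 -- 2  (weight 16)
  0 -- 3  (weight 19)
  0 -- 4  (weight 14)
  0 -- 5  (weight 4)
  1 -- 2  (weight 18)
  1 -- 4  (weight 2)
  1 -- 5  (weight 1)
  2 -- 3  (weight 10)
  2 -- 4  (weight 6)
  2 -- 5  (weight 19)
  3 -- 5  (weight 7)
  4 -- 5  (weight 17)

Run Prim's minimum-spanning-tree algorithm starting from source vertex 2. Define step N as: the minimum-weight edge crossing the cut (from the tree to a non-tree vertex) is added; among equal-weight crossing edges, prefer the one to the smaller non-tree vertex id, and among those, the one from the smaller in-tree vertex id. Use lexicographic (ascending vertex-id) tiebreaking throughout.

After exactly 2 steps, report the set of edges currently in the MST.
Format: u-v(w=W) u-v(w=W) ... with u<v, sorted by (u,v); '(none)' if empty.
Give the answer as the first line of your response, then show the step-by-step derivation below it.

1-4(w=2) 2-4(w=6)

step 1: add edge 2-4 (w=6); MST = {2-4(w=6)}
step 2: add edge 1-4 (w=2); MST = {1-4(w=2) 2-4(w=6)}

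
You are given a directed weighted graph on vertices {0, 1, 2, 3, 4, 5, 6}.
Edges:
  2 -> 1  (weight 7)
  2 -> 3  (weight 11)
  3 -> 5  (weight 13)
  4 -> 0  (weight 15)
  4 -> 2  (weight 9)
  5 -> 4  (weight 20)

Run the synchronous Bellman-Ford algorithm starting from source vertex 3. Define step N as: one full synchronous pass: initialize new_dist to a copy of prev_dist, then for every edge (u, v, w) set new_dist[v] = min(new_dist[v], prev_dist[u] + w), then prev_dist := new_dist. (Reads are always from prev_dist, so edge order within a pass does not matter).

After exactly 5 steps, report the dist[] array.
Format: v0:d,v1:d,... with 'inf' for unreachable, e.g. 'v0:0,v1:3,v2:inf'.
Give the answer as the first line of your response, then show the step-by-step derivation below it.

v0:48,v1:49,v2:42,v3:0,v4:33,v5:13,v6:inf

step 1: dist = v0:inf,v1:inf,v2:inf,v3:0,v4:inf,v5:13,v6:inf
step 2: dist = v0:inf,v1:inf,v2:inf,v3:0,v4:33,v5:13,v6:inf
step 3: dist = v0:48,v1:inf,v2:42,v3:0,v4:33,v5:13,v6:inf
step 4: dist = v0:48,v1:49,v2:42,v3:0,v4:33,v5:13,v6:inf
step 5: dist = v0:48,v1:49,v2:42,v3:0,v4:33,v5:13,v6:inf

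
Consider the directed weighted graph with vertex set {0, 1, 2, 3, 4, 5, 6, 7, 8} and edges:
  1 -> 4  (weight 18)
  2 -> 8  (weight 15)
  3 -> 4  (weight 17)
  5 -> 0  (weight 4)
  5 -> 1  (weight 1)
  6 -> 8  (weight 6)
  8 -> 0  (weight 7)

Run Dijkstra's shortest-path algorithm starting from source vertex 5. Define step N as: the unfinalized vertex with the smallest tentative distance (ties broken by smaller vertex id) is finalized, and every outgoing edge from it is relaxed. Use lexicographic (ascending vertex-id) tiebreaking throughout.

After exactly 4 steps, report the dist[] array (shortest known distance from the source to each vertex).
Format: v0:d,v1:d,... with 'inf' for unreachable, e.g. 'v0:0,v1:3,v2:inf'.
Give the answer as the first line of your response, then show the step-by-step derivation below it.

v0:4,v1:1,v2:inf,v3:inf,v4:19,v5:0,v6:inf,v7:inf,v8:inf

step 1: dist = v0:4,v1:1,v2:inf,v3:inf,v4:inf,v5:0,v6:inf,v7:inf,v8:inf
step 2: dist = v0:4,v1:1,v2:inf,v3:inf,v4:19,v5:0,v6:inf,v7:inf,v8:inf
step 3: dist = v0:4,v1:1,v2:inf,v3:inf,v4:19,v5:0,v6:inf,v7:inf,v8:inf
step 4: dist = v0:4,v1:1,v2:inf,v3:inf,v4:19,v5:0,v6:inf,v7:inf,v8:inf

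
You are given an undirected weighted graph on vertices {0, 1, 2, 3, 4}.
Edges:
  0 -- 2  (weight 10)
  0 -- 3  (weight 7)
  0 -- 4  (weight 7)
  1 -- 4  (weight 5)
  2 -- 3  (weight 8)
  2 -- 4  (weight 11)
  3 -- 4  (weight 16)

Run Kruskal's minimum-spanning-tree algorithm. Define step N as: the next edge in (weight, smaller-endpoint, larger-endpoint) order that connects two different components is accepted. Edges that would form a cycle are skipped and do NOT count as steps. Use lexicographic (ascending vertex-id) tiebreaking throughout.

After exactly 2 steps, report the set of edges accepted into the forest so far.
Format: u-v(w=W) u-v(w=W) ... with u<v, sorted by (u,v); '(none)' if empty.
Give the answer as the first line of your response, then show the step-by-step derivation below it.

0-3(w=7) 1-4(w=5)

step 1: add edge 1-4 (w=5); MST = {1-4(w=5)}
step 2: add edge 0-3 (w=7); MST = {0-3(w=7) 1-4(w=5)}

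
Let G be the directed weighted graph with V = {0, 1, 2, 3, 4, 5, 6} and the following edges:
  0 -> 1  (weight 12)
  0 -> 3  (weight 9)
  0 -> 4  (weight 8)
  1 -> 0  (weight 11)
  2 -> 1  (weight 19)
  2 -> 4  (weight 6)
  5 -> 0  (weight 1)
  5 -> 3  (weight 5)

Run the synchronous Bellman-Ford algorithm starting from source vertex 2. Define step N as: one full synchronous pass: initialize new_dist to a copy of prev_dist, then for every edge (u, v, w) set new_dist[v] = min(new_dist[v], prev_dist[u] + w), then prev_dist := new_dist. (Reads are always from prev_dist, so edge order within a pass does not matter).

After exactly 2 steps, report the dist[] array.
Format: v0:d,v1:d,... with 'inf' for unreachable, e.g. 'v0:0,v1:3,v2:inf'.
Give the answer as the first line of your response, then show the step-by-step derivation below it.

v0:30,v1:19,v2:0,v3:inf,v4:6,v5:inf,v6:inf

step 1: dist = v0:inf,v1:19,v2:0,v3:inf,v4:6,v5:inf,v6:inf
step 2: dist = v0:30,v1:19,v2:0,v3:inf,v4:6,v5:inf,v6:inf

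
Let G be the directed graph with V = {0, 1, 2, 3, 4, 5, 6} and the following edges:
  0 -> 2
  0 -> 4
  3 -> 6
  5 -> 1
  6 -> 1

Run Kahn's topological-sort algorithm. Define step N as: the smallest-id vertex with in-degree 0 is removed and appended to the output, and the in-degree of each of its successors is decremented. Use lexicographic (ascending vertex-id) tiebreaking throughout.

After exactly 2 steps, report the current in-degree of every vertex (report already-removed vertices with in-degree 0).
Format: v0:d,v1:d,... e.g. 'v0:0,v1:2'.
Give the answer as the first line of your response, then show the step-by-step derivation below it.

v0:0,v1:2,v2:0,v3:0,v4:0,v5:0,v6:1

step 1: output 0; order=[0]; indeg=(0,2,0,0,0,0,1)
step 2: output 2; order=[0,2]; indeg=(0,2,0,0,0,0,1)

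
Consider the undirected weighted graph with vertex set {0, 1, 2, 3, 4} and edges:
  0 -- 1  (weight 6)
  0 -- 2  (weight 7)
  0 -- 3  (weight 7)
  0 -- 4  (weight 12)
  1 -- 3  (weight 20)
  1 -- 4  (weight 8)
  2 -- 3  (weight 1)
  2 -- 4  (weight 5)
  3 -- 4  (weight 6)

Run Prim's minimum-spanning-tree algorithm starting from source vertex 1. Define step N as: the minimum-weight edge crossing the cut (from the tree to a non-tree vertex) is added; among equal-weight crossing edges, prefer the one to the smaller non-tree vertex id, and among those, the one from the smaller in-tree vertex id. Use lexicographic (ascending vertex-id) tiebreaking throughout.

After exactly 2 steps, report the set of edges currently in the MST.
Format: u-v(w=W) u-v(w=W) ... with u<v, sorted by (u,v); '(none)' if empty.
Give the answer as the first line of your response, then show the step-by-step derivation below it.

0-1(w=6) 0-2(w=7)

step 1: add edge 0-1 (w=6); MST = {0-1(w=6)}
step 2: add edge 0-2 (w=7); MST = {0-1(w=6) 0-2(w=7)}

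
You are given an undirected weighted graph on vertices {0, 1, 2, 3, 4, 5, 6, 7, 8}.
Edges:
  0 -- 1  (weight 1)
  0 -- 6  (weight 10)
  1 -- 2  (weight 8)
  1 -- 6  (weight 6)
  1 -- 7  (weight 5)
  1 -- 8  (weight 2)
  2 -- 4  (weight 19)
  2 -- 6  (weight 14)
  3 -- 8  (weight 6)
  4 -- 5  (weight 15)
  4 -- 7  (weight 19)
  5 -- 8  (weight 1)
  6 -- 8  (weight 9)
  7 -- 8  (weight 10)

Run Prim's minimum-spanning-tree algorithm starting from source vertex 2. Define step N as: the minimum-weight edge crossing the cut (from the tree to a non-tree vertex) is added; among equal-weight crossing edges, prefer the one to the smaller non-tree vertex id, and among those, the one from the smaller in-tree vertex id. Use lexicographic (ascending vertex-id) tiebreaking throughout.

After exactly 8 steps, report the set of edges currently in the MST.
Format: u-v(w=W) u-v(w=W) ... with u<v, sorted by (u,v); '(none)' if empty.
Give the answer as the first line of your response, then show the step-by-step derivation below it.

0-1(w=1) 1-2(w=8) 1-6(w=6) 1-7(w=5) 1-8(w=2) 3-8(w=6) 4-5(w=15) 5-8(w=1)

step 1: add edge 1-2 (w=8); MST = {1-2(w=8)}
step 2: add edge 0-1 (w=1); MST = {0-1(w=1) 1-2(w=8)}
step 3: add edge 1-8 (w=2); MST = {0-1(w=1) 1-2(w=8) 1-8(w=2)}
step 4: add edge 5-8 (w=1); MST = {0-1(w=1) 1-2(w=8) 1-8(w=2) 5-8(w=1)}
step 5: add edge 1-7 (w=5); MST = {0-1(w=1) 1-2(w=8) 1-7(w=5) 1-8(w=2) 5-8(w=1)}
step 6: add edge 3-8 (w=6); MST = {0-1(w=1) 1-2(w=8) 1-7(w=5) 1-8(w=2) 3-8(w=6) 5-8(w=1)}
step 7: add edge 1-6 (w=6); MST = {0-1(w=1) 1-2(w=8) 1-6(w=6) 1-7(w=5) 1-8(w=2) 3-8(w=6) 5-8(w=1)}
step 8: add edge 4-5 (w=15); MST = {0-1(w=1) 1-2(w=8) 1-6(w=6) 1-7(w=5) 1-8(w=2) 3-8(w=6) 4-5(w=15) 5-8(w=1)}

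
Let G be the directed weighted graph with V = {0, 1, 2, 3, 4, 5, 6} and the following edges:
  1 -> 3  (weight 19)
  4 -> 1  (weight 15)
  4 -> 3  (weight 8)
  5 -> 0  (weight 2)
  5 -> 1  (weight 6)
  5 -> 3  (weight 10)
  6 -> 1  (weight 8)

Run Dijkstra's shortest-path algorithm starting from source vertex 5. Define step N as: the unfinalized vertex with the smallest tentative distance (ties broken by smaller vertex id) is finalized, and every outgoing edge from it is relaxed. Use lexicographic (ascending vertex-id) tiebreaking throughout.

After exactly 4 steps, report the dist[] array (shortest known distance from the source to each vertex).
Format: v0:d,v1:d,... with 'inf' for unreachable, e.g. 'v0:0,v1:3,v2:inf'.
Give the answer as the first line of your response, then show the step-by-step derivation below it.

v0:2,v1:6,v2:inf,v3:10,v4:inf,v5:0,v6:inf

step 1: dist = v0:2,v1:6,v2:inf,v3:10,v4:inf,v5:0,v6:inf
step 2: dist = v0:2,v1:6,v2:inf,v3:10,v4:inf,v5:0,v6:inf
step 3: dist = v0:2,v1:6,v2:inf,v3:10,v4:inf,v5:0,v6:inf
step 4: dist = v0:2,v1:6,v2:inf,v3:10,v4:inf,v5:0,v6:inf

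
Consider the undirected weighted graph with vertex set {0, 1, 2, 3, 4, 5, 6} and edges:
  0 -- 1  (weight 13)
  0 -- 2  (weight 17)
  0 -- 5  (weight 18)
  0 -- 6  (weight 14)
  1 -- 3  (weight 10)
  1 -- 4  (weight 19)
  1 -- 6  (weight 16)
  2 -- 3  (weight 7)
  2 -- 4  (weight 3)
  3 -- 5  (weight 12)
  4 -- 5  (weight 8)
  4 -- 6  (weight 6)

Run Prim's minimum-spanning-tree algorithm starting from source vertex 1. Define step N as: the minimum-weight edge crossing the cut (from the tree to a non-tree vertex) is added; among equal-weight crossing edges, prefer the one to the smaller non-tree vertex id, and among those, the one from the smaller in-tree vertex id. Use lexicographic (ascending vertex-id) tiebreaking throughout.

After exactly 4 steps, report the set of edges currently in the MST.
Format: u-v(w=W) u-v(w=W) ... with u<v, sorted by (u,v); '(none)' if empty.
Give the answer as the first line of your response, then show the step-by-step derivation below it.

1-3(w=10) 2-3(w=7) 2-4(w=3) 4-6(w=6)

step 1: add edge 1-3 (w=10); MST = {1-3(w=10)}
step 2: add edge 2-3 (w=7); MST = {1-3(w=10) 2-3(w=7)}
step 3: add edge 2-4 (w=3); MST = {1-3(w=10) 2-3(w=7) 2-4(w=3)}
step 4: add edge 4-6 (w=6); MST = {1-3(w=10) 2-3(w=7) 2-4(w=3) 4-6(w=6)}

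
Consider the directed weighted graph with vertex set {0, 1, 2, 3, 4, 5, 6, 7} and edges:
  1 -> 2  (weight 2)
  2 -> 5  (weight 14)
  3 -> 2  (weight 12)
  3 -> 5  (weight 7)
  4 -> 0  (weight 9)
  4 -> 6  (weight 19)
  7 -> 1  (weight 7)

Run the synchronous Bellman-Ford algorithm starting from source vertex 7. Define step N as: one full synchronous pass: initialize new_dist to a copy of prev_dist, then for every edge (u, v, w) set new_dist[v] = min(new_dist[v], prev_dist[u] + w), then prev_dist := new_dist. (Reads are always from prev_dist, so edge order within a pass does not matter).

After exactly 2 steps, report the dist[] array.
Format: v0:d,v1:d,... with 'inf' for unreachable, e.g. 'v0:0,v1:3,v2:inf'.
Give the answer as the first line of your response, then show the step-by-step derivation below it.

v0:inf,v1:7,v2:9,v3:inf,v4:inf,v5:inf,v6:inf,v7:0

step 1: dist = v0:inf,v1:7,v2:inf,v3:inf,v4:inf,v5:inf,v6:inf,v7:0
step 2: dist = v0:inf,v1:7,v2:9,v3:inf,v4:inf,v5:inf,v6:inf,v7:0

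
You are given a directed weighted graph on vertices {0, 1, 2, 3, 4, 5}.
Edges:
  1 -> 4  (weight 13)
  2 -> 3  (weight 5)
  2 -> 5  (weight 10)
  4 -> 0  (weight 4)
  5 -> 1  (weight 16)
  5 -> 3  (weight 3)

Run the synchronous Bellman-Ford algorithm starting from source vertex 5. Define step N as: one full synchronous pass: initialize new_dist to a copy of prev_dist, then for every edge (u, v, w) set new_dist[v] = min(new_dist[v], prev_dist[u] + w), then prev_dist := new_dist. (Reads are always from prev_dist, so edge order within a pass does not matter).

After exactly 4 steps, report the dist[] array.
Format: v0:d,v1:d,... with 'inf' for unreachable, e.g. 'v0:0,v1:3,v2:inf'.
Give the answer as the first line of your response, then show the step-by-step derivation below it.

v0:33,v1:16,v2:inf,v3:3,v4:29,v5:0

step 1: dist = v0:inf,v1:16,v2:inf,v3:3,v4:inf,v5:0
step 2: dist = v0:inf,v1:16,v2:inf,v3:3,v4:29,v5:0
step 3: dist = v0:33,v1:16,v2:inf,v3:3,v4:29,v5:0
step 4: dist = v0:33,v1:16,v2:inf,v3:3,v4:29,v5:0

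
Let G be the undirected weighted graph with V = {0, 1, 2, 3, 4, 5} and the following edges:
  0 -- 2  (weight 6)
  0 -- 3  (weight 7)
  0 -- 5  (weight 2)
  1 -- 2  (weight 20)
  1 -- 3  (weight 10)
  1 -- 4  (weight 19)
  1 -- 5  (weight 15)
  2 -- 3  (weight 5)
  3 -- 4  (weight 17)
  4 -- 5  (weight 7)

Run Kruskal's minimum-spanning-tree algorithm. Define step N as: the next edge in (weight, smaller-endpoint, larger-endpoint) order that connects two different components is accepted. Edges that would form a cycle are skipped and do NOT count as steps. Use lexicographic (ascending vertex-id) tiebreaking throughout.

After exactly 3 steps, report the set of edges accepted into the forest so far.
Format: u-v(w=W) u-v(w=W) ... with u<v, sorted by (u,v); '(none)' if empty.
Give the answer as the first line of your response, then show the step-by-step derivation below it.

0-2(w=6) 0-5(w=2) 2-3(w=5)

step 1: add edge 0-5 (w=2); MST = {0-5(w=2)}
step 2: add edge 2-3 (w=5); MST = {0-5(w=2) 2-3(w=5)}
step 3: add edge 0-2 (w=6); MST = {0-2(w=6) 0-5(w=2) 2-3(w=5)}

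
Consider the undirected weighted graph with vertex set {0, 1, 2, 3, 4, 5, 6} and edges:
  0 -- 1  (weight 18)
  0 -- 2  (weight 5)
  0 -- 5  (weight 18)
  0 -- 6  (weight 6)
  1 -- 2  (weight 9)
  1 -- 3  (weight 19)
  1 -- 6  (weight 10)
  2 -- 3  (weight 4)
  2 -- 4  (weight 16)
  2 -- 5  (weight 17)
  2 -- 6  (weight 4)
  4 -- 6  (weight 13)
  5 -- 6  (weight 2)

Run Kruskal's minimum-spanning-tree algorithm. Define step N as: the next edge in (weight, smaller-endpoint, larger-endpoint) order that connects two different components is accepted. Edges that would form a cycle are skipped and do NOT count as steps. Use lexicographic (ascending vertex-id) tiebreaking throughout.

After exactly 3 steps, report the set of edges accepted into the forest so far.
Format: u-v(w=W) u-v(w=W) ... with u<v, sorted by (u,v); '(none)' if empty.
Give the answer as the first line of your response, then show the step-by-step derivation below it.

2-3(w=4) 2-6(w=4) 5-6(w=2)

step 1: add edge 5-6 (w=2); MST = {5-6(w=2)}
step 2: add edge 2-3 (w=4); MST = {2-3(w=4) 5-6(w=2)}
step 3: add edge 2-6 (w=4); MST = {2-3(w=4) 2-6(w=4) 5-6(w=2)}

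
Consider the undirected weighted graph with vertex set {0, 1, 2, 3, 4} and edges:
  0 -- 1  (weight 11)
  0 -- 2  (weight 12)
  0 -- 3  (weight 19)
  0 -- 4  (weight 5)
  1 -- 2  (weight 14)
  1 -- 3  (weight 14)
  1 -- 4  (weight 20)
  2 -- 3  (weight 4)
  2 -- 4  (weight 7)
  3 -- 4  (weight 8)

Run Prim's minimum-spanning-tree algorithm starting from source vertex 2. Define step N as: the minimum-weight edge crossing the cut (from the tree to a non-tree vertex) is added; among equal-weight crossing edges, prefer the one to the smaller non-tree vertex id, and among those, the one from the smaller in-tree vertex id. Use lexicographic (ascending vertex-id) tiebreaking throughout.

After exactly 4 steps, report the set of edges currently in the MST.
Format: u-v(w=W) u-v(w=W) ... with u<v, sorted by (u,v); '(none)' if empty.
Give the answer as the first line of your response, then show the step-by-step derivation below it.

0-1(w=11) 0-4(w=5) 2-3(w=4) 2-4(w=7)

step 1: add edge 2-3 (w=4); MST = {2-3(w=4)}
step 2: add edge 2-4 (w=7); MST = {2-3(w=4) 2-4(w=7)}
step 3: add edge 0-4 (w=5); MST = {0-4(w=5) 2-3(w=4) 2-4(w=7)}
step 4: add edge 0-1 (w=11); MST = {0-1(w=11) 0-4(w=5) 2-3(w=4) 2-4(w=7)}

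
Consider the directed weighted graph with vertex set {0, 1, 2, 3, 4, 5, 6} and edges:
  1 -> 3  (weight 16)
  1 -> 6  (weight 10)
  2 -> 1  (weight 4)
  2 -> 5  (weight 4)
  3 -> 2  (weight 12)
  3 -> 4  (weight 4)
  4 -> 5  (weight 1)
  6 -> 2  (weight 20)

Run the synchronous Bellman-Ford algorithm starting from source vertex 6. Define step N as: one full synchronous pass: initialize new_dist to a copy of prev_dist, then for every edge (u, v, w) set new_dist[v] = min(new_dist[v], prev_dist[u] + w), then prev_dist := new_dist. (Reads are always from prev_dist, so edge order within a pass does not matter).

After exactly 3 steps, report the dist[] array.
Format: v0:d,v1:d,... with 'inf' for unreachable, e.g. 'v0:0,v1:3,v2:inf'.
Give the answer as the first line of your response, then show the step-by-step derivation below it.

v0:inf,v1:24,v2:20,v3:40,v4:inf,v5:24,v6:0

step 1: dist = v0:inf,v1:inf,v2:20,v3:inf,v4:inf,v5:inf,v6:0
step 2: dist = v0:inf,v1:24,v2:20,v3:inf,v4:inf,v5:24,v6:0
step 3: dist = v0:inf,v1:24,v2:20,v3:40,v4:inf,v5:24,v6:0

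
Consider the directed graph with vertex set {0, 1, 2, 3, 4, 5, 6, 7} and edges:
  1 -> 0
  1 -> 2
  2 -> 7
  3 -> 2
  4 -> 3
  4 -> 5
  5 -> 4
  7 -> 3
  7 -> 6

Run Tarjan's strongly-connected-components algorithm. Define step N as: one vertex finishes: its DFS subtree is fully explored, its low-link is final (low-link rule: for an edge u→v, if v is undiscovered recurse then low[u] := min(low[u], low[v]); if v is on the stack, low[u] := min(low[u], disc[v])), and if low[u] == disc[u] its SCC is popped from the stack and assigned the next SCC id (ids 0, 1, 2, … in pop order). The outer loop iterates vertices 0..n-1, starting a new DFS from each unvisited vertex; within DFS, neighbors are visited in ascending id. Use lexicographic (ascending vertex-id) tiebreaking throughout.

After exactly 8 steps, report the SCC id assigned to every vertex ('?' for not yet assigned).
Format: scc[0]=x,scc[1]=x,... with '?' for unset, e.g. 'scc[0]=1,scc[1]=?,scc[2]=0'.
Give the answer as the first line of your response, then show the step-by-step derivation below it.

scc[0]=0,scc[1]=3,scc[2]=2,scc[3]=2,scc[4]=4,scc[5]=4,scc[6]=1,scc[7]=2

step 1: low=(low[0]=0,low[1]=?,low[2]=?,low[3]=?,low[4]=?,low[5]=?,low[6]=?,low[7]=?); scc=(scc[0]=0,scc[1]=?,scc[2]=?,scc[3]=?,scc[4]=?,scc[5]=?,scc[6]=?,scc[7]=?)
step 2: low=(low[0]=0,low[1]=1,low[2]=2,low[3]=2,low[4]=?,low[5]=?,low[6]=?,low[7]=3); scc=(scc[0]=0,scc[1]=?,scc[2]=?,scc[3]=?,scc[4]=?,scc[5]=?,scc[6]=?,scc[7]=?)
step 3: low=(low[0]=0,low[1]=1,low[2]=2,low[3]=2,low[4]=?,low[5]=?,low[6]=5,low[7]=2); scc=(scc[0]=0,scc[1]=?,scc[2]=?,scc[3]=?,scc[4]=?,scc[5]=?,scc[6]=1,scc[7]=?)
step 4: low=(low[0]=0,low[1]=1,low[2]=2,low[3]=2,low[4]=?,low[5]=?,low[6]=5,low[7]=2); scc=(scc[0]=0,scc[1]=?,scc[2]=?,scc[3]=?,scc[4]=?,scc[5]=?,scc[6]=1,scc[7]=?)
step 5: low=(low[0]=0,low[1]=1,low[2]=2,low[3]=2,low[4]=?,low[5]=?,low[6]=5,low[7]=2); scc=(scc[0]=0,scc[1]=?,scc[2]=2,scc[3]=2,scc[4]=?,scc[5]=?,scc[6]=1,scc[7]=2)
step 6: low=(low[0]=0,low[1]=1,low[2]=2,low[3]=2,low[4]=?,low[5]=?,low[6]=5,low[7]=2); scc=(scc[0]=0,scc[1]=3,scc[2]=2,scc[3]=2,scc[4]=?,scc[5]=?,scc[6]=1,scc[7]=2)
step 7: low=(low[0]=0,low[1]=1,low[2]=2,low[3]=2,low[4]=6,low[5]=6,low[6]=5,low[7]=2); scc=(scc[0]=0,scc[1]=3,scc[2]=2,scc[3]=2,scc[4]=?,scc[5]=?,scc[6]=1,scc[7]=2)
step 8: low=(low[0]=0,low[1]=1,low[2]=2,low[3]=2,low[4]=6,low[5]=6,low[6]=5,low[7]=2); scc=(scc[0]=0,scc[1]=3,scc[2]=2,scc[3]=2,scc[4]=4,scc[5]=4,scc[6]=1,scc[7]=2)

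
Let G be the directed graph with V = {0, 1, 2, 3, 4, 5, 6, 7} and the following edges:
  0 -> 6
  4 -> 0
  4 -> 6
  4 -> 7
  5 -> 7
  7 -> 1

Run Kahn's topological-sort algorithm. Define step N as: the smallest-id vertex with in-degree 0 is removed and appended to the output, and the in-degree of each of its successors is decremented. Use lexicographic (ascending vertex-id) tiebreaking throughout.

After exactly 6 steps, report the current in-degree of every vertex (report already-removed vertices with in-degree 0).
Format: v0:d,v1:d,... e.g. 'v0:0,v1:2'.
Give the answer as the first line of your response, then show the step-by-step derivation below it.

v0:0,v1:1,v2:0,v3:0,v4:0,v5:0,v6:0,v7:0

step 1: output 2; order=[2]; indeg=(1,1,0,0,0,0,2,2)
step 2: output 3; order=[2,3]; indeg=(1,1,0,0,0,0,2,2)
step 3: output 4; order=[2,3,4]; indeg=(0,1,0,0,0,0,1,1)
step 4: output 0; order=[2,3,4,0]; indeg=(0,1,0,0,0,0,0,1)
step 5: output 5; order=[2,3,4,0,5]; indeg=(0,1,0,0,0,0,0,0)
step 6: output 6; order=[2,3,4,0,5,6]; indeg=(0,1,0,0,0,0,0,0)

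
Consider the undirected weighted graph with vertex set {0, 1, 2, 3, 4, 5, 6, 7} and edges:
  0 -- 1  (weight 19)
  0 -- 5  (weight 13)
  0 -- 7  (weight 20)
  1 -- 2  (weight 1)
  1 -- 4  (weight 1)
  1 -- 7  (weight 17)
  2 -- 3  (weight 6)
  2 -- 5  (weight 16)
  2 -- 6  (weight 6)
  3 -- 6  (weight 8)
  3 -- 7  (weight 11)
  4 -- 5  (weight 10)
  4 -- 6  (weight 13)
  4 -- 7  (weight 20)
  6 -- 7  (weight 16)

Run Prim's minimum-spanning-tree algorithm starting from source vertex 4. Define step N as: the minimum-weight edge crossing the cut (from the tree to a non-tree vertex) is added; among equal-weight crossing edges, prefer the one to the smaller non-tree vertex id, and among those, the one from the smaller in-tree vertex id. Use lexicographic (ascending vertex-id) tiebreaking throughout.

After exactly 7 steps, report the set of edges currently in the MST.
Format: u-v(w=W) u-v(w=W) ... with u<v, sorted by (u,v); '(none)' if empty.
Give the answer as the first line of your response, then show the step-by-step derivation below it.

0-5(w=13) 1-2(w=1) 1-4(w=1) 2-3(w=6) 2-6(w=6) 3-7(w=11) 4-5(w=10)

step 1: add edge 1-4 (w=1); MST = {1-4(w=1)}
step 2: add edge 1-2 (w=1); MST = {1-2(w=1) 1-4(w=1)}
step 3: add edge 2-3 (w=6); MST = {1-2(w=1) 1-4(w=1) 2-3(w=6)}
step 4: add edge 2-6 (w=6); MST = {1-2(w=1) 1-4(w=1) 2-3(w=6) 2-6(w=6)}
step 5: add edge 4-5 (w=10); MST = {1-2(w=1) 1-4(w=1) 2-3(w=6) 2-6(w=6) 4-5(w=10)}
step 6: add edge 3-7 (w=11); MST = {1-2(w=1) 1-4(w=1) 2-3(w=6) 2-6(w=6) 3-7(w=11) 4-5(w=10)}
step 7: add edge 0-5 (w=13); MST = {0-5(w=13) 1-2(w=1) 1-4(w=1) 2-3(w=6) 2-6(w=6) 3-7(w=11) 4-5(w=10)}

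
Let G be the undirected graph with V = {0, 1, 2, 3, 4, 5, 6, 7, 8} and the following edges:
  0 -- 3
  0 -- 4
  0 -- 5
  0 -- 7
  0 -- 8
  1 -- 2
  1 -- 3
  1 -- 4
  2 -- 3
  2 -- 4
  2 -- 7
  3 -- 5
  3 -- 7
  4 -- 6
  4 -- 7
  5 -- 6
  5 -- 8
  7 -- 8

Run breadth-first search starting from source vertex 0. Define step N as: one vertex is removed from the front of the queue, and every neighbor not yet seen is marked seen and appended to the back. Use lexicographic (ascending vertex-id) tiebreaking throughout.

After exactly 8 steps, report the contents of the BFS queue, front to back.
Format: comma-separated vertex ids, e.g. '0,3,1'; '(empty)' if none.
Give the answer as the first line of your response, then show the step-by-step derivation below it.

6

step 1: dequeue 0; queue=[3,4,5,7,8]; order=0
step 2: dequeue 3; queue=[4,5,7,8,1,2]; order=0,3
step 3: dequeue 4; queue=[5,7,8,1,2,6]; order=0,3,4
step 4: dequeue 5; queue=[7,8,1,2,6]; order=0,3,4,5
step 5: dequeue 7; queue=[8,1,2,6]; order=0,3,4,5,7
step 6: dequeue 8; queue=[1,2,6]; order=0,3,4,5,7,8
step 7: dequeue 1; queue=[2,6]; order=0,3,4,5,7,8,1
step 8: dequeue 2; queue=[6]; order=0,3,4,5,7,8,1,2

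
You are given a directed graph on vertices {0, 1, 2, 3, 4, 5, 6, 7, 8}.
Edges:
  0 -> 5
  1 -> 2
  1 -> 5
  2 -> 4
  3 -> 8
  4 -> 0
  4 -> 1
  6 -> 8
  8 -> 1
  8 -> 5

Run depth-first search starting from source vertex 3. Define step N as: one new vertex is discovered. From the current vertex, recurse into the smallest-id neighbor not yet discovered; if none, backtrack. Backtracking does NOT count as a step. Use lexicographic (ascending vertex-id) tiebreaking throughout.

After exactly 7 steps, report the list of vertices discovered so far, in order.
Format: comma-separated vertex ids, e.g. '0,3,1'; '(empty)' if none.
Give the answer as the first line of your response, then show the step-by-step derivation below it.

3,8,1,2,4,0,5

step 1: discover 3; path=3; order=3
step 2: discover 8; path=3>8; order=3,8
step 3: discover 1; path=3>8>1; order=3,8,1
step 4: discover 2; path=3>8>1>2; order=3,8,1,2
step 5: discover 4; path=3>8>1>2>4; order=3,8,1,2,4
step 6: discover 0; path=3>8>1>2>4>0; order=3,8,1,2,4,0
step 7: discover 5; path=3>8>1>2>4>0>5; order=3,8,1,2,4,0,5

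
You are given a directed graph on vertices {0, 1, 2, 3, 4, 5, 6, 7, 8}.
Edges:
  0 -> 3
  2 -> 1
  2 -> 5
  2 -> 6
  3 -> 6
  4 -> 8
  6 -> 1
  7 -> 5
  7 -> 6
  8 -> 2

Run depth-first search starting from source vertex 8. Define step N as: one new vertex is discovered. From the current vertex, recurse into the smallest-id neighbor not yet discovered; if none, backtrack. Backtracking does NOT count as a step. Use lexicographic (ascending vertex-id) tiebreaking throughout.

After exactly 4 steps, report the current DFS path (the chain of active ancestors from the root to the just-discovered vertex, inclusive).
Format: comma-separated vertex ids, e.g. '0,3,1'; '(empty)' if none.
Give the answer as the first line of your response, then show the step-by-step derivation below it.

8,2,5

step 1: discover 8; path=8; order=8
step 2: discover 2; path=8>2; order=8,2
step 3: discover 1; path=8>2>1; order=8,2,1
step 4: discover 5; path=8>2>5; order=8,2,1,5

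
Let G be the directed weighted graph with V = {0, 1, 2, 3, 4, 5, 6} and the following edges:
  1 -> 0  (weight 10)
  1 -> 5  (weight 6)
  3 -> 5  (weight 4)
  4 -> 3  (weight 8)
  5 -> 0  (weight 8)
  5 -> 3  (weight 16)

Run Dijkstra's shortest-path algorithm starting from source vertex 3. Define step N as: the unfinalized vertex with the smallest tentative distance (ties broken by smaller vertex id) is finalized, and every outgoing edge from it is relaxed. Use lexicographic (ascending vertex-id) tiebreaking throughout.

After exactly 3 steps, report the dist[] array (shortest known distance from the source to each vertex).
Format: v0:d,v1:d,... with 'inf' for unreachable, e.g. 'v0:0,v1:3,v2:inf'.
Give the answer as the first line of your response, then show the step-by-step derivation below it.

v0:12,v1:inf,v2:inf,v3:0,v4:inf,v5:4,v6:inf

step 1: dist = v0:inf,v1:inf,v2:inf,v3:0,v4:inf,v5:4,v6:inf
step 2: dist = v0:12,v1:inf,v2:inf,v3:0,v4:inf,v5:4,v6:inf
step 3: dist = v0:12,v1:inf,v2:inf,v3:0,v4:inf,v5:4,v6:inf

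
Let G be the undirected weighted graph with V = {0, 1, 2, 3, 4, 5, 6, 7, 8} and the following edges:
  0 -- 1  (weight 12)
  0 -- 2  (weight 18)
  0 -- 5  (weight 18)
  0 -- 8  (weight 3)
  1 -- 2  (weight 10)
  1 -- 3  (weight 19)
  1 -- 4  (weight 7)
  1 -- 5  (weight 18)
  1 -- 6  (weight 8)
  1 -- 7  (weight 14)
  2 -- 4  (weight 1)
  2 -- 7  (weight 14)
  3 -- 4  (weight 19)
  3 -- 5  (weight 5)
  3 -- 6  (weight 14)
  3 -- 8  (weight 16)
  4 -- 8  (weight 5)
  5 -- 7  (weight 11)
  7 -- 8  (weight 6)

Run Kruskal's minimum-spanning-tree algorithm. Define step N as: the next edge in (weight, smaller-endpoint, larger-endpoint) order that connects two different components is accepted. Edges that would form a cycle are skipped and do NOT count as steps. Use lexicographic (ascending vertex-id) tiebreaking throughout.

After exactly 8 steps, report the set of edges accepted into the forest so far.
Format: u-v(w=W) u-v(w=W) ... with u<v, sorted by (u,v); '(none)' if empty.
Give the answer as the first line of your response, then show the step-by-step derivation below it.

0-8(w=3) 1-4(w=7) 1-6(w=8) 2-4(w=1) 3-5(w=5) 4-8(w=5) 5-7(w=11) 7-8(w=6)

step 1: add edge 2-4 (w=1); MST = {2-4(w=1)}
step 2: add edge 0-8 (w=3); MST = {0-8(w=3) 2-4(w=1)}
step 3: add edge 3-5 (w=5); MST = {0-8(w=3) 2-4(w=1) 3-5(w=5)}
step 4: add edge 4-8 (w=5); MST = {0-8(w=3) 2-4(w=1) 3-5(w=5) 4-8(w=5)}
step 5: add edge 7-8 (w=6); MST = {0-8(w=3) 2-4(w=1) 3-5(w=5) 4-8(w=5) 7-8(w=6)}
step 6: add edge 1-4 (w=7); MST = {0-8(w=3) 1-4(w=7) 2-4(w=1) 3-5(w=5) 4-8(w=5) 7-8(w=6)}
step 7: add edge 1-6 (w=8); MST = {0-8(w=3) 1-4(w=7) 1-6(w=8) 2-4(w=1) 3-5(w=5) 4-8(w=5) 7-8(w=6)}
step 8: add edge 5-7 (w=11); MST = {0-8(w=3) 1-4(w=7) 1-6(w=8) 2-4(w=1) 3-5(w=5) 4-8(w=5) 5-7(w=11) 7-8(w=6)}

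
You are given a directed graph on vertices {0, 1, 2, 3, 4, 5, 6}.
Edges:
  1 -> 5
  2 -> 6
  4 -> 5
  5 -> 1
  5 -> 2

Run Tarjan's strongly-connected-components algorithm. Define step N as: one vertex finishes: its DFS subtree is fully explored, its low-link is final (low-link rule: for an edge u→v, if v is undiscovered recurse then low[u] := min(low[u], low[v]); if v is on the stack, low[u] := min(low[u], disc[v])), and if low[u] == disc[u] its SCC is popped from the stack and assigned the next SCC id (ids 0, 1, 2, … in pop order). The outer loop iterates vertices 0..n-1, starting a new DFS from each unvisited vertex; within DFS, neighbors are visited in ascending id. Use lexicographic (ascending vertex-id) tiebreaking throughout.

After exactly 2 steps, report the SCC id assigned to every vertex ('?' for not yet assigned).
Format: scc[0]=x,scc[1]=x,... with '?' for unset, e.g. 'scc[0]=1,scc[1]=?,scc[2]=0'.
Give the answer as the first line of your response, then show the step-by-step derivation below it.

scc[0]=0,scc[1]=?,scc[2]=?,scc[3]=?,scc[4]=?,scc[5]=?,scc[6]=1

step 1: low=(low[0]=0,low[1]=?,low[2]=?,low[3]=?,low[4]=?,low[5]=?,low[6]=?); scc=(scc[0]=0,scc[1]=?,scc[2]=?,scc[3]=?,scc[4]=?,scc[5]=?,scc[6]=?)
step 2: low=(low[0]=0,low[1]=1,low[2]=3,low[3]=?,low[4]=?,low[5]=1,low[6]=4); scc=(scc[0]=0,scc[1]=?,scc[2]=?,scc[3]=?,scc[4]=?,scc[5]=?,scc[6]=1)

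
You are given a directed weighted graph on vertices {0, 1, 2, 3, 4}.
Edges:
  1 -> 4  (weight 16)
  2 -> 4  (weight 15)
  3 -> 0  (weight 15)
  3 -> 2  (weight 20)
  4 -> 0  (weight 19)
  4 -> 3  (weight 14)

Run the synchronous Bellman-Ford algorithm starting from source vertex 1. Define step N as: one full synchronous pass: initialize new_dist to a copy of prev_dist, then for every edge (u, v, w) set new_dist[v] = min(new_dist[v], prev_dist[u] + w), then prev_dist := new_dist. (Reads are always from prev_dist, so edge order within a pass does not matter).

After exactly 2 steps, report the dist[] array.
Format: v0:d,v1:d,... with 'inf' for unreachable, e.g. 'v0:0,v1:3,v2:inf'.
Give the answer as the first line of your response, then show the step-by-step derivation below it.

v0:35,v1:0,v2:inf,v3:30,v4:16

step 1: dist = v0:inf,v1:0,v2:inf,v3:inf,v4:16
step 2: dist = v0:35,v1:0,v2:inf,v3:30,v4:16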